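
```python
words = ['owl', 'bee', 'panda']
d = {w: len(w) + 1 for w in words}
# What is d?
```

{'owl': 4, 'bee': 4, 'panda': 6}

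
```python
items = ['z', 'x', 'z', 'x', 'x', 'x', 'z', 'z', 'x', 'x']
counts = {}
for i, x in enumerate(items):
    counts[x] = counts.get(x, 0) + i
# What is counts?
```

Initial: counts = {}, items = ['z', 'x', 'z', 'x', 'x', 'x', 'z', 'z', 'x', 'x']
i=0, x='z': counts = {'z': 0}
i=1, x='x': counts = {'z': 0, 'x': 1}
i=2, x='z': counts = {'z': 2, 'x': 1}
i=3, x='x': counts = {'z': 2, 'x': 4}
i=4, x='x': counts = {'z': 2, 'x': 8}
i=5, x='x': counts = {'z': 2, 'x': 13}
i=6, x='z': counts = {'z': 8, 'x': 13}
i=7, x='z': counts = {'z': 15, 'x': 13}
i=8, x='x': counts = {'z': 15, 'x': 21}
i=9, x='x': counts = {'z': 15, 'x': 30}

{'z': 15, 'x': 30}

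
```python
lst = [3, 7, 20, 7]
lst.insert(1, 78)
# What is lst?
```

[3, 78, 7, 20, 7]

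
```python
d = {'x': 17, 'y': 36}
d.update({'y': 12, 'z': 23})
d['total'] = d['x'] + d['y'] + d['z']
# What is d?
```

After line 1: d = {'x': 17, 'y': 36}
After line 2 (y overwritten, z added): d = {'x': 17, 'y': 12, 'z': 23}
After line 3 (total = 17 + 12 + 23 = 52): d = {'x': 17, 'y': 12, 'z': 23, 'total': 52}

{'x': 17, 'y': 12, 'z': 23, 'total': 52}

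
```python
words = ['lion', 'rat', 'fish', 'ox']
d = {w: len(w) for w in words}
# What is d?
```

{'lion': 4, 'rat': 3, 'fish': 4, 'ox': 2}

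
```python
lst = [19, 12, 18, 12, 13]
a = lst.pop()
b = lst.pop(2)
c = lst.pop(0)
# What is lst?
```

After line 1: lst = [19, 12, 18, 12, 13]
After line 2 (pop() -> a = 13): lst = [19, 12, 18, 12]
After line 3 (pop(2) -> b = 18): lst = [19, 12, 12]
After line 4 (pop(0) -> c = 19): lst = [12, 12]

[12, 12]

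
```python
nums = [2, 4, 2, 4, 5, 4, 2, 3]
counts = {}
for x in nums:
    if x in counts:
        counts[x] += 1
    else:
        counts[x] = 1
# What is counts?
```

Initial: counts = {}, nums = [2, 4, 2, 4, 5, 4, 2, 3]
See 2: counts = {2: 1}
See 4: counts = {2: 1, 4: 1}
See 2: counts = {2: 2, 4: 1}
See 4: counts = {2: 2, 4: 2}
See 5: counts = {2: 2, 4: 2, 5: 1}
See 4: counts = {2: 2, 4: 3, 5: 1}
See 2: counts = {2: 3, 4: 3, 5: 1}
See 3: counts = {2: 3, 4: 3, 5: 1, 3: 1}

{2: 3, 4: 3, 5: 1, 3: 1}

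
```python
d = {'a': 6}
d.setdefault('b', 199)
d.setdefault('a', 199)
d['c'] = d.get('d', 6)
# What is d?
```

After line 1: d = {'a': 6}
After line 2 (setdefault adds 'b'=199): d = {'a': 6, 'b': 199}
After line 3 (setdefault 'a' no-op, already exists): d = {'a': 6, 'b': 199}
After line 4 (get('d', 6) returns default since 'd' not in d): d = {'a': 6, 'b': 199, 'c': 6}

{'a': 6, 'b': 199, 'c': 6}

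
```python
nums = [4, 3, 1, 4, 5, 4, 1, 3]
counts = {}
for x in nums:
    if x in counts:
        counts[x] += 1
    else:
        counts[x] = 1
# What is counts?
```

Initial: counts = {}, nums = [4, 3, 1, 4, 5, 4, 1, 3]
See 4: counts = {4: 1}
See 3: counts = {4: 1, 3: 1}
See 1: counts = {4: 1, 3: 1, 1: 1}
See 4: counts = {4: 2, 3: 1, 1: 1}
See 5: counts = {4: 2, 3: 1, 1: 1, 5: 1}
See 4: counts = {4: 3, 3: 1, 1: 1, 5: 1}
See 1: counts = {4: 3, 3: 1, 1: 2, 5: 1}
See 3: counts = {4: 3, 3: 2, 1: 2, 5: 1}

{4: 3, 3: 2, 1: 2, 5: 1}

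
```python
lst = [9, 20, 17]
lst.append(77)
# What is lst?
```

[9, 20, 17, 77]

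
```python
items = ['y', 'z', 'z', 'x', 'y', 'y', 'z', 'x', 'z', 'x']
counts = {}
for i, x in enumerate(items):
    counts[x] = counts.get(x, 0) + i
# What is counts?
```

Initial: counts = {}, items = ['y', 'z', 'z', 'x', 'y', 'y', 'z', 'x', 'z', 'x']
i=0, x='y': counts = {'y': 0}
i=1, x='z': counts = {'y': 0, 'z': 1}
i=2, x='z': counts = {'y': 0, 'z': 3}
i=3, x='x': counts = {'y': 0, 'z': 3, 'x': 3}
i=4, x='y': counts = {'y': 4, 'z': 3, 'x': 3}
i=5, x='y': counts = {'y': 9, 'z': 3, 'x': 3}
i=6, x='z': counts = {'y': 9, 'z': 9, 'x': 3}
i=7, x='x': counts = {'y': 9, 'z': 9, 'x': 10}
i=8, x='z': counts = {'y': 9, 'z': 17, 'x': 10}
i=9, x='x': counts = {'y': 9, 'z': 17, 'x': 19}

{'y': 9, 'z': 17, 'x': 19}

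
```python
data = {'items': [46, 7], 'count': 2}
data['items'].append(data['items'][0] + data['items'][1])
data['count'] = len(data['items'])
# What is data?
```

After line 1: data = {'items': [46, 7], 'count': 2}
After line 2 (append 46 + 7 = 53): data = {'items': [46, 7, 53], 'count': 2}
After line 3 (count = len(items) = 3): data = {'items': [46, 7, 53], 'count': 3}

{'items': [46, 7, 53], 'count': 3}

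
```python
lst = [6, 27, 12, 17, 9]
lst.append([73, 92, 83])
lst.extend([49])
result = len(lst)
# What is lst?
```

After line 1: lst = [6, 27, 12, 17, 9]
After line 2 (append adds [73, 92, 83] as single element): lst = [6, 27, 12, 17, 9, [73, 92, 83]]
After line 3 (extend unpacks [49], adds 49): lst = [6, 27, 12, 17, 9, [73, 92, 83], 49]
After line 4: result = len(lst) = 7

[6, 27, 12, 17, 9, [73, 92, 83], 49]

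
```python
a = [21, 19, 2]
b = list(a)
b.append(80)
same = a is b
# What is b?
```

After line 1: a = [21, 19, 2]
After line 2 (b = list(a) is a shallow copy, new object): a = [21, 19, 2], b = [21, 19, 2]
After line 3 (append only mutates b): a = [21, 19, 2], b = [21, 19, 2, 80]
After line 4 (same = a is b; different objects -> False): same = False

[21, 19, 2, 80]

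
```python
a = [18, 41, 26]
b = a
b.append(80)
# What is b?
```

After line 1: a = [18, 41, 26]
After line 2 (b = a is an alias, same object): a = [18, 41, 26], b = [18, 41, 26]
After line 3 (b.append mutates the shared list): a = [18, 41, 26, 80], b = [18, 41, 26, 80]

[18, 41, 26, 80]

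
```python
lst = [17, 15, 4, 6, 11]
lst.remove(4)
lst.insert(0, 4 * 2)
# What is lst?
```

After line 1: lst = [17, 15, 4, 6, 11]
After line 2 (remove first 4): lst = [17, 15, 6, 11]
After line 3 (insert 8 at index 0): lst = [8, 17, 15, 6, 11]

[8, 17, 15, 6, 11]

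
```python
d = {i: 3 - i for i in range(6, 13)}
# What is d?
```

{6: -3, 7: -4, 8: -5, 9: -6, 10: -7, 11: -8, 12: -9}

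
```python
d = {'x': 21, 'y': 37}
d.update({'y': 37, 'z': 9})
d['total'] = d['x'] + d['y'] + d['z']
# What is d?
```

After line 1: d = {'x': 21, 'y': 37}
After line 2 (y overwritten, z added): d = {'x': 21, 'y': 37, 'z': 9}
After line 3 (total = 21 + 37 + 9 = 67): d = {'x': 21, 'y': 37, 'z': 9, 'total': 67}

{'x': 21, 'y': 37, 'z': 9, 'total': 67}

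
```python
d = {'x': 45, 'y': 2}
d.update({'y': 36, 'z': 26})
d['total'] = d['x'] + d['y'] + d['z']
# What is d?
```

After line 1: d = {'x': 45, 'y': 2}
After line 2 (y overwritten, z added): d = {'x': 45, 'y': 36, 'z': 26}
After line 3 (total = 45 + 36 + 26 = 107): d = {'x': 45, 'y': 36, 'z': 26, 'total': 107}

{'x': 45, 'y': 36, 'z': 26, 'total': 107}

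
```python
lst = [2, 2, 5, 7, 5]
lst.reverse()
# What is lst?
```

[5, 7, 5, 2, 2]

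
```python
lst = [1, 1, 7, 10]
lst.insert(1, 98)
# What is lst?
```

[1, 98, 1, 7, 10]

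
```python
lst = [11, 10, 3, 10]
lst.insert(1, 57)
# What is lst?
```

[11, 57, 10, 3, 10]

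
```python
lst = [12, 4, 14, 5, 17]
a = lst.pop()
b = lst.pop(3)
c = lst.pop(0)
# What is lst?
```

After line 1: lst = [12, 4, 14, 5, 17]
After line 2 (pop() -> a = 17): lst = [12, 4, 14, 5]
After line 3 (pop(3) -> b = 5): lst = [12, 4, 14]
After line 4 (pop(0) -> c = 12): lst = [4, 14]

[4, 14]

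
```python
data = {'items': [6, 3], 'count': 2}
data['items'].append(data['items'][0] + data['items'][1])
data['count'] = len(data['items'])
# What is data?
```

After line 1: data = {'items': [6, 3], 'count': 2}
After line 2 (append 6 + 3 = 9): data = {'items': [6, 3, 9], 'count': 2}
After line 3 (count = len(items) = 3): data = {'items': [6, 3, 9], 'count': 3}

{'items': [6, 3, 9], 'count': 3}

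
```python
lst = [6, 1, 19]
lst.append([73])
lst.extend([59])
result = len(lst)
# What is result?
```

After line 1: lst = [6, 1, 19]
After line 2 (append adds [73] as single element): lst = [6, 1, 19, [73]]
After line 3 (extend unpacks [59], adds 59): lst = [6, 1, 19, [73], 59]
After line 4: result = len(lst) = 5

5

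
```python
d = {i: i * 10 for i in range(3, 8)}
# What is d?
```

{3: 30, 4: 40, 5: 50, 6: 60, 7: 70}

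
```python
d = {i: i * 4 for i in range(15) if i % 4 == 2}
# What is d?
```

{2: 8, 6: 24, 10: 40, 14: 56}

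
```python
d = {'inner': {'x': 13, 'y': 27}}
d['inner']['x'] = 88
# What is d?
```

After line 1: d = {'inner': {'x': 13, 'y': 27}}
After line 2 (inner x overwritten): d = {'inner': {'x': 88, 'y': 27}}

{'inner': {'x': 88, 'y': 27}}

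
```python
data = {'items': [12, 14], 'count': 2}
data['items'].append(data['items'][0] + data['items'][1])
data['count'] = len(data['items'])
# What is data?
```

After line 1: data = {'items': [12, 14], 'count': 2}
After line 2 (append 12 + 14 = 26): data = {'items': [12, 14, 26], 'count': 2}
After line 3 (count = len(items) = 3): data = {'items': [12, 14, 26], 'count': 3}

{'items': [12, 14, 26], 'count': 3}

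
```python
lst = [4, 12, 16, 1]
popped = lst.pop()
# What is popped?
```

1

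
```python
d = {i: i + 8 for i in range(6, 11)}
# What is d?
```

{6: 14, 7: 15, 8: 16, 9: 17, 10: 18}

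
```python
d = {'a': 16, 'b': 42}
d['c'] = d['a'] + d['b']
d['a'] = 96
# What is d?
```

After line 1: d = {'a': 16, 'b': 42}
After line 2 (d['c'] = 16 + 42): d = {'a': 16, 'b': 42, 'c': 58}
After line 3: d = {'a': 96, 'b': 42, 'c': 58}

{'a': 96, 'b': 42, 'c': 58}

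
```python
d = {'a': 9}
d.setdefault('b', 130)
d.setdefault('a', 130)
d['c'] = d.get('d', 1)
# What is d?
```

After line 1: d = {'a': 9}
After line 2 (setdefault adds 'b'=130): d = {'a': 9, 'b': 130}
After line 3 (setdefault 'a' no-op, already exists): d = {'a': 9, 'b': 130}
After line 4 (get('d', 1) returns default since 'd' not in d): d = {'a': 9, 'b': 130, 'c': 1}

{'a': 9, 'b': 130, 'c': 1}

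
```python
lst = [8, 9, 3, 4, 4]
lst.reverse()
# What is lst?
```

[4, 4, 3, 9, 8]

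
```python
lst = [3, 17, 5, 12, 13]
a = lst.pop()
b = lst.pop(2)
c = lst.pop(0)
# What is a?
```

After line 1: lst = [3, 17, 5, 12, 13]
After line 2 (pop() -> a = 13): lst = [3, 17, 5, 12]
After line 3 (pop(2) -> b = 5): lst = [3, 17, 12]
After line 4 (pop(0) -> c = 3): lst = [17, 12]

13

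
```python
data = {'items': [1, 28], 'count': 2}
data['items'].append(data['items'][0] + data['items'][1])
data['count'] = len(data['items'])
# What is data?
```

After line 1: data = {'items': [1, 28], 'count': 2}
After line 2 (append 1 + 28 = 29): data = {'items': [1, 28, 29], 'count': 2}
After line 3 (count = len(items) = 3): data = {'items': [1, 28, 29], 'count': 3}

{'items': [1, 28, 29], 'count': 3}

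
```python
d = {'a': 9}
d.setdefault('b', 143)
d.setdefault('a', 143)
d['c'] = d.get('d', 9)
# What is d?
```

After line 1: d = {'a': 9}
After line 2 (setdefault adds 'b'=143): d = {'a': 9, 'b': 143}
After line 3 (setdefault 'a' no-op, already exists): d = {'a': 9, 'b': 143}
After line 4 (get('d', 9) returns default since 'd' not in d): d = {'a': 9, 'b': 143, 'c': 9}

{'a': 9, 'b': 143, 'c': 9}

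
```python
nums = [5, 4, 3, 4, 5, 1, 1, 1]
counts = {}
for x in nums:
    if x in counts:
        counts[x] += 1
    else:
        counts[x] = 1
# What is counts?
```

Initial: counts = {}, nums = [5, 4, 3, 4, 5, 1, 1, 1]
See 5: counts = {5: 1}
See 4: counts = {5: 1, 4: 1}
See 3: counts = {5: 1, 4: 1, 3: 1}
See 4: counts = {5: 1, 4: 2, 3: 1}
See 5: counts = {5: 2, 4: 2, 3: 1}
See 1: counts = {5: 2, 4: 2, 3: 1, 1: 1}
See 1: counts = {5: 2, 4: 2, 3: 1, 1: 2}
See 1: counts = {5: 2, 4: 2, 3: 1, 1: 3}

{5: 2, 4: 2, 3: 1, 1: 3}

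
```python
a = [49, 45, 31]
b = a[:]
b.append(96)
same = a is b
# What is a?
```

After line 1: a = [49, 45, 31]
After line 2 (b = a[:] is a shallow copy, new object): a = [49, 45, 31], b = [49, 45, 31]
After line 3 (append only mutates b): a = [49, 45, 31], b = [49, 45, 31, 96]
After line 4 (same = a is b; different objects -> False): same = False

[49, 45, 31]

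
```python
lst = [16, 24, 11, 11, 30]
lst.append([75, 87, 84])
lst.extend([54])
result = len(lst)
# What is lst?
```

After line 1: lst = [16, 24, 11, 11, 30]
After line 2 (append adds [75, 87, 84] as single element): lst = [16, 24, 11, 11, 30, [75, 87, 84]]
After line 3 (extend unpacks [54], adds 54): lst = [16, 24, 11, 11, 30, [75, 87, 84], 54]
After line 4: result = len(lst) = 7

[16, 24, 11, 11, 30, [75, 87, 84], 54]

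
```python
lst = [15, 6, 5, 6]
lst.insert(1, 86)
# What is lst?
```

[15, 86, 6, 5, 6]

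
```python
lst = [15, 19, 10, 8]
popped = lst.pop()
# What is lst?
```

[15, 19, 10]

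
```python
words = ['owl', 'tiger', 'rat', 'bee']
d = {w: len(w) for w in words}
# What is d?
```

{'owl': 3, 'tiger': 5, 'rat': 3, 'bee': 3}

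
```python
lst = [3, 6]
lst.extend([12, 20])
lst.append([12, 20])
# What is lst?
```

After line 1: lst = [3, 6]
After line 2 (extend unpacks [12, 20]): lst = [3, 6, 12, 20]
After line 3 (append adds [12, 20] as single element): lst = [3, 6, 12, 20, [12, 20]]

[3, 6, 12, 20, [12, 20]]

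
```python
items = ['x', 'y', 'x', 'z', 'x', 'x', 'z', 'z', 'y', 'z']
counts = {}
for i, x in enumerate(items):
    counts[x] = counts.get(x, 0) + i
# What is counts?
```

Initial: counts = {}, items = ['x', 'y', 'x', 'z', 'x', 'x', 'z', 'z', 'y', 'z']
i=0, x='x': counts = {'x': 0}
i=1, x='y': counts = {'x': 0, 'y': 1}
i=2, x='x': counts = {'x': 2, 'y': 1}
i=3, x='z': counts = {'x': 2, 'y': 1, 'z': 3}
i=4, x='x': counts = {'x': 6, 'y': 1, 'z': 3}
i=5, x='x': counts = {'x': 11, 'y': 1, 'z': 3}
i=6, x='z': counts = {'x': 11, 'y': 1, 'z': 9}
i=7, x='z': counts = {'x': 11, 'y': 1, 'z': 16}
i=8, x='y': counts = {'x': 11, 'y': 9, 'z': 16}
i=9, x='z': counts = {'x': 11, 'y': 9, 'z': 25}

{'x': 11, 'y': 9, 'z': 25}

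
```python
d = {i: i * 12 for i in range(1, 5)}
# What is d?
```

{1: 12, 2: 24, 3: 36, 4: 48}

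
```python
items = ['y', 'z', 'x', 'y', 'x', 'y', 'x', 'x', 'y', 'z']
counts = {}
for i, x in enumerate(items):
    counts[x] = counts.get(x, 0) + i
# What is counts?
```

Initial: counts = {}, items = ['y', 'z', 'x', 'y', 'x', 'y', 'x', 'x', 'y', 'z']
i=0, x='y': counts = {'y': 0}
i=1, x='z': counts = {'y': 0, 'z': 1}
i=2, x='x': counts = {'y': 0, 'z': 1, 'x': 2}
i=3, x='y': counts = {'y': 3, 'z': 1, 'x': 2}
i=4, x='x': counts = {'y': 3, 'z': 1, 'x': 6}
i=5, x='y': counts = {'y': 8, 'z': 1, 'x': 6}
i=6, x='x': counts = {'y': 8, 'z': 1, 'x': 12}
i=7, x='x': counts = {'y': 8, 'z': 1, 'x': 19}
i=8, x='y': counts = {'y': 16, 'z': 1, 'x': 19}
i=9, x='z': counts = {'y': 16, 'z': 10, 'x': 19}

{'y': 16, 'z': 10, 'x': 19}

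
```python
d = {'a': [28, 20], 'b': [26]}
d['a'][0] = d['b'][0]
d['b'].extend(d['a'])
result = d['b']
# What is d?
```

After line 1: d = {'a': [28, 20], 'b': [26]}
After line 2 (a[0] = b[0] = 26): d = {'a': [26, 20], 'b': [26]}
After line 3 (b.extend(a) appends [26, 20]): d = {'a': [26, 20], 'b': [26, 26, 20]}
After line 4: result = d['b'] = [26, 26, 20]

{'a': [26, 20], 'b': [26, 26, 20]}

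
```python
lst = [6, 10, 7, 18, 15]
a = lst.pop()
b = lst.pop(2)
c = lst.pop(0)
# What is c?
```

After line 1: lst = [6, 10, 7, 18, 15]
After line 2 (pop() -> a = 15): lst = [6, 10, 7, 18]
After line 3 (pop(2) -> b = 7): lst = [6, 10, 18]
After line 4 (pop(0) -> c = 6): lst = [10, 18]

6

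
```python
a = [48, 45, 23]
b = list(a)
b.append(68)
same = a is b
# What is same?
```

After line 1: a = [48, 45, 23]
After line 2 (b = list(a) is a shallow copy, new object): a = [48, 45, 23], b = [48, 45, 23]
After line 3 (append only mutates b): a = [48, 45, 23], b = [48, 45, 23, 68]
After line 4 (same = a is b; different objects -> False): same = False

False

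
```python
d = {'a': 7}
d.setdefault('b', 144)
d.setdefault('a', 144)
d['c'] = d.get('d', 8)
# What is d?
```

After line 1: d = {'a': 7}
After line 2 (setdefault adds 'b'=144): d = {'a': 7, 'b': 144}
After line 3 (setdefault 'a' no-op, already exists): d = {'a': 7, 'b': 144}
After line 4 (get('d', 8) returns default since 'd' not in d): d = {'a': 7, 'b': 144, 'c': 8}

{'a': 7, 'b': 144, 'c': 8}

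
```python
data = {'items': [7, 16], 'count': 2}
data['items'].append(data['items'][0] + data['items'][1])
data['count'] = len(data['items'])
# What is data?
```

After line 1: data = {'items': [7, 16], 'count': 2}
After line 2 (append 7 + 16 = 23): data = {'items': [7, 16, 23], 'count': 2}
After line 3 (count = len(items) = 3): data = {'items': [7, 16, 23], 'count': 3}

{'items': [7, 16, 23], 'count': 3}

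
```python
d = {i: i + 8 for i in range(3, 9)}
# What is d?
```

{3: 11, 4: 12, 5: 13, 6: 14, 7: 15, 8: 16}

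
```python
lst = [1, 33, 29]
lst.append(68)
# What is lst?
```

[1, 33, 29, 68]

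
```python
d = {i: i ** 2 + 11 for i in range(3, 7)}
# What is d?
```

{3: 20, 4: 27, 5: 36, 6: 47}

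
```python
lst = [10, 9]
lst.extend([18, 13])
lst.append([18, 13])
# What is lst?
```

After line 1: lst = [10, 9]
After line 2 (extend unpacks [18, 13]): lst = [10, 9, 18, 13]
After line 3 (append adds [18, 13] as single element): lst = [10, 9, 18, 13, [18, 13]]

[10, 9, 18, 13, [18, 13]]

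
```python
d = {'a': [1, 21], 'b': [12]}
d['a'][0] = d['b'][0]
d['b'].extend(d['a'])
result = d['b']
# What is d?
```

After line 1: d = {'a': [1, 21], 'b': [12]}
After line 2 (a[0] = b[0] = 12): d = {'a': [12, 21], 'b': [12]}
After line 3 (b.extend(a) appends [12, 21]): d = {'a': [12, 21], 'b': [12, 12, 21]}
After line 4: result = d['b'] = [12, 12, 21]

{'a': [12, 21], 'b': [12, 12, 21]}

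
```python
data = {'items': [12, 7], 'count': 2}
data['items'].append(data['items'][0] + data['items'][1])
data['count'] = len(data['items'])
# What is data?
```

After line 1: data = {'items': [12, 7], 'count': 2}
After line 2 (append 12 + 7 = 19): data = {'items': [12, 7, 19], 'count': 2}
After line 3 (count = len(items) = 3): data = {'items': [12, 7, 19], 'count': 3}

{'items': [12, 7, 19], 'count': 3}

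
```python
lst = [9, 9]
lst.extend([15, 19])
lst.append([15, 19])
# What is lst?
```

After line 1: lst = [9, 9]
After line 2 (extend unpacks [15, 19]): lst = [9, 9, 15, 19]
After line 3 (append adds [15, 19] as single element): lst = [9, 9, 15, 19, [15, 19]]

[9, 9, 15, 19, [15, 19]]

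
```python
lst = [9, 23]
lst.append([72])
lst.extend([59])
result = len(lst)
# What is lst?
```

After line 1: lst = [9, 23]
After line 2 (append adds [72] as single element): lst = [9, 23, [72]]
After line 3 (extend unpacks [59], adds 59): lst = [9, 23, [72], 59]
After line 4: result = len(lst) = 4

[9, 23, [72], 59]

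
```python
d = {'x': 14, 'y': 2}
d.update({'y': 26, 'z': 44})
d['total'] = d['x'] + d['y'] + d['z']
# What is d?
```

After line 1: d = {'x': 14, 'y': 2}
After line 2 (y overwritten, z added): d = {'x': 14, 'y': 26, 'z': 44}
After line 3 (total = 14 + 26 + 44 = 84): d = {'x': 14, 'y': 26, 'z': 44, 'total': 84}

{'x': 14, 'y': 26, 'z': 44, 'total': 84}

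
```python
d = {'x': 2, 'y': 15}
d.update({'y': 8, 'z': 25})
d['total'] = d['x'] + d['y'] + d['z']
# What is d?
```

After line 1: d = {'x': 2, 'y': 15}
After line 2 (y overwritten, z added): d = {'x': 2, 'y': 8, 'z': 25}
After line 3 (total = 2 + 8 + 25 = 35): d = {'x': 2, 'y': 8, 'z': 25, 'total': 35}

{'x': 2, 'y': 8, 'z': 25, 'total': 35}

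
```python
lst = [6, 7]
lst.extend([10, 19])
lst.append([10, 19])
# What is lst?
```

After line 1: lst = [6, 7]
After line 2 (extend unpacks [10, 19]): lst = [6, 7, 10, 19]
After line 3 (append adds [10, 19] as single element): lst = [6, 7, 10, 19, [10, 19]]

[6, 7, 10, 19, [10, 19]]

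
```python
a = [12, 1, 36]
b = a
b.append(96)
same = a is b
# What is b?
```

After line 1: a = [12, 1, 36]
After line 2 (b = a is an alias, same object): a = [12, 1, 36], b = [12, 1, 36]
After line 3 (b.append mutates the shared list): a = [12, 1, 36, 96], b = [12, 1, 36, 96]
After line 4 (same = a is b; same object -> True): same = True

[12, 1, 36, 96]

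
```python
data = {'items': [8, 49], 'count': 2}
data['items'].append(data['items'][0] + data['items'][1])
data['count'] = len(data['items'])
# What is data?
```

After line 1: data = {'items': [8, 49], 'count': 2}
After line 2 (append 8 + 49 = 57): data = {'items': [8, 49, 57], 'count': 2}
After line 3 (count = len(items) = 3): data = {'items': [8, 49, 57], 'count': 3}

{'items': [8, 49, 57], 'count': 3}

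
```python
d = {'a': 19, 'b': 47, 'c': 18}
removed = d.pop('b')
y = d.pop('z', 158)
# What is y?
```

After line 1: d = {'a': 19, 'b': 47, 'c': 18}
After line 2 (pop 'b' returns 47): d = {'a': 19, 'c': 18}, removed = 47
After line 3 (pop 'z' missing, returns default 158): d = {'a': 19, 'c': 18}, y = 158

158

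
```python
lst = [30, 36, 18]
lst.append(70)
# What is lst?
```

[30, 36, 18, 70]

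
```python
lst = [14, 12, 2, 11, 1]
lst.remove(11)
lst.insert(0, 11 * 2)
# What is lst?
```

After line 1: lst = [14, 12, 2, 11, 1]
After line 2 (remove first 11): lst = [14, 12, 2, 1]
After line 3 (insert 22 at index 0): lst = [22, 14, 12, 2, 1]

[22, 14, 12, 2, 1]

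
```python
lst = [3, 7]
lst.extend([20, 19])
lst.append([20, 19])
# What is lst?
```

After line 1: lst = [3, 7]
After line 2 (extend unpacks [20, 19]): lst = [3, 7, 20, 19]
After line 3 (append adds [20, 19] as single element): lst = [3, 7, 20, 19, [20, 19]]

[3, 7, 20, 19, [20, 19]]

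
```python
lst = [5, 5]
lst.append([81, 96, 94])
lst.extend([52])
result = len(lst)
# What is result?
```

After line 1: lst = [5, 5]
After line 2 (append adds [81, 96, 94] as single element): lst = [5, 5, [81, 96, 94]]
After line 3 (extend unpacks [52], adds 52): lst = [5, 5, [81, 96, 94], 52]
After line 4: result = len(lst) = 4

4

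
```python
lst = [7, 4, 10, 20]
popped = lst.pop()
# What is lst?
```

[7, 4, 10]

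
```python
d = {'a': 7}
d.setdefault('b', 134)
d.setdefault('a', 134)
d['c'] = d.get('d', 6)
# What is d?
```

After line 1: d = {'a': 7}
After line 2 (setdefault adds 'b'=134): d = {'a': 7, 'b': 134}
After line 3 (setdefault 'a' no-op, already exists): d = {'a': 7, 'b': 134}
After line 4 (get('d', 6) returns default since 'd' not in d): d = {'a': 7, 'b': 134, 'c': 6}

{'a': 7, 'b': 134, 'c': 6}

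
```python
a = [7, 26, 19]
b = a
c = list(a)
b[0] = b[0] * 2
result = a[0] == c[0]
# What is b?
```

After line 1: a = [7, 26, 19]
After line 2 (b = a, alias): a = [7, 26, 19], b = [7, 26, 19]
After line 3 (c = list(a) is a copy, new object): c = [7, 26, 19]
After line 4 (b[0] = 7 * 2 = 14; mutates shared a/b): a = b = [14, 26, 19], c = [7, 26, 19]
After line 5 (a[0] = 14, c[0] = 7; result = False)

[14, 26, 19]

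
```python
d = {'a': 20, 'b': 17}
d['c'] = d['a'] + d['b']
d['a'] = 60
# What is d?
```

After line 1: d = {'a': 20, 'b': 17}
After line 2 (d['c'] = 20 + 17): d = {'a': 20, 'b': 17, 'c': 37}
After line 3: d = {'a': 60, 'b': 17, 'c': 37}

{'a': 60, 'b': 17, 'c': 37}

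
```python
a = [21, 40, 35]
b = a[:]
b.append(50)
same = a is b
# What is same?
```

After line 1: a = [21, 40, 35]
After line 2 (b = a[:] is a shallow copy, new object): a = [21, 40, 35], b = [21, 40, 35]
After line 3 (append only mutates b): a = [21, 40, 35], b = [21, 40, 35, 50]
After line 4 (same = a is b; different objects -> False): same = False

False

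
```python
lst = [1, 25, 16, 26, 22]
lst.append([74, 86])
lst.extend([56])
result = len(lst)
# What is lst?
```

After line 1: lst = [1, 25, 16, 26, 22]
After line 2 (append adds [74, 86] as single element): lst = [1, 25, 16, 26, 22, [74, 86]]
After line 3 (extend unpacks [56], adds 56): lst = [1, 25, 16, 26, 22, [74, 86], 56]
After line 4: result = len(lst) = 7

[1, 25, 16, 26, 22, [74, 86], 56]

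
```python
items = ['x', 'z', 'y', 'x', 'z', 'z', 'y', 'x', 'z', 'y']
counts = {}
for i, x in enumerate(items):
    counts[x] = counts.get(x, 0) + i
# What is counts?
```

Initial: counts = {}, items = ['x', 'z', 'y', 'x', 'z', 'z', 'y', 'x', 'z', 'y']
i=0, x='x': counts = {'x': 0}
i=1, x='z': counts = {'x': 0, 'z': 1}
i=2, x='y': counts = {'x': 0, 'z': 1, 'y': 2}
i=3, x='x': counts = {'x': 3, 'z': 1, 'y': 2}
i=4, x='z': counts = {'x': 3, 'z': 5, 'y': 2}
i=5, x='z': counts = {'x': 3, 'z': 10, 'y': 2}
i=6, x='y': counts = {'x': 3, 'z': 10, 'y': 8}
i=7, x='x': counts = {'x': 10, 'z': 10, 'y': 8}
i=8, x='z': counts = {'x': 10, 'z': 18, 'y': 8}
i=9, x='y': counts = {'x': 10, 'z': 18, 'y': 17}

{'x': 10, 'z': 18, 'y': 17}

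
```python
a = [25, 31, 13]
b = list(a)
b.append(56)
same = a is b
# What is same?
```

After line 1: a = [25, 31, 13]
After line 2 (b = list(a) is a shallow copy, new object): a = [25, 31, 13], b = [25, 31, 13]
After line 3 (append only mutates b): a = [25, 31, 13], b = [25, 31, 13, 56]
After line 4 (same = a is b; different objects -> False): same = False

False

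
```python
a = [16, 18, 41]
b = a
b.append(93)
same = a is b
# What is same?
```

After line 1: a = [16, 18, 41]
After line 2 (b = a is an alias, same object): a = [16, 18, 41], b = [16, 18, 41]
After line 3 (b.append mutates the shared list): a = [16, 18, 41, 93], b = [16, 18, 41, 93]
After line 4 (same = a is b; same object -> True): same = True

True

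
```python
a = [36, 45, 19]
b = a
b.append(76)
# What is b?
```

After line 1: a = [36, 45, 19]
After line 2 (b = a is an alias, same object): a = [36, 45, 19], b = [36, 45, 19]
After line 3 (b.append mutates the shared list): a = [36, 45, 19, 76], b = [36, 45, 19, 76]

[36, 45, 19, 76]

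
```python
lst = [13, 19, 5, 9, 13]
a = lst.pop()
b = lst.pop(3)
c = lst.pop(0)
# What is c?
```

After line 1: lst = [13, 19, 5, 9, 13]
After line 2 (pop() -> a = 13): lst = [13, 19, 5, 9]
After line 3 (pop(3) -> b = 9): lst = [13, 19, 5]
After line 4 (pop(0) -> c = 13): lst = [19, 5]

13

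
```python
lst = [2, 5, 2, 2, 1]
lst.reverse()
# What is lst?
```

[1, 2, 2, 5, 2]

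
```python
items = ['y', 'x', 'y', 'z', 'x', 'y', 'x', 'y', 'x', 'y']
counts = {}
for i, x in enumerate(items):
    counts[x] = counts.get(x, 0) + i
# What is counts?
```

Initial: counts = {}, items = ['y', 'x', 'y', 'z', 'x', 'y', 'x', 'y', 'x', 'y']
i=0, x='y': counts = {'y': 0}
i=1, x='x': counts = {'y': 0, 'x': 1}
i=2, x='y': counts = {'y': 2, 'x': 1}
i=3, x='z': counts = {'y': 2, 'x': 1, 'z': 3}
i=4, x='x': counts = {'y': 2, 'x': 5, 'z': 3}
i=5, x='y': counts = {'y': 7, 'x': 5, 'z': 3}
i=6, x='x': counts = {'y': 7, 'x': 11, 'z': 3}
i=7, x='y': counts = {'y': 14, 'x': 11, 'z': 3}
i=8, x='x': counts = {'y': 14, 'x': 19, 'z': 3}
i=9, x='y': counts = {'y': 23, 'x': 19, 'z': 3}

{'y': 23, 'x': 19, 'z': 3}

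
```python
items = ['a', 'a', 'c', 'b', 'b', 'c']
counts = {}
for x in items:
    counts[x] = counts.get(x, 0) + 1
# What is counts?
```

Initial: counts = {}, items = ['a', 'a', 'c', 'b', 'b', 'c']
See 'a': counts = {'a': 1}
See 'a': counts = {'a': 2}
See 'c': counts = {'a': 2, 'c': 1}
See 'b': counts = {'a': 2, 'c': 1, 'b': 1}
See 'b': counts = {'a': 2, 'c': 1, 'b': 2}
See 'c': counts = {'a': 2, 'c': 2, 'b': 2}

{'a': 2, 'c': 2, 'b': 2}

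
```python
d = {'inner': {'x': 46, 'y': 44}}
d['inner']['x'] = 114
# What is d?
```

After line 1: d = {'inner': {'x': 46, 'y': 44}}
After line 2 (inner x overwritten): d = {'inner': {'x': 114, 'y': 44}}

{'inner': {'x': 114, 'y': 44}}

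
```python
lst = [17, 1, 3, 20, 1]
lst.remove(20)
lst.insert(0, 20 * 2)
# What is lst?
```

After line 1: lst = [17, 1, 3, 20, 1]
After line 2 (remove first 20): lst = [17, 1, 3, 1]
After line 3 (insert 40 at index 0): lst = [40, 17, 1, 3, 1]

[40, 17, 1, 3, 1]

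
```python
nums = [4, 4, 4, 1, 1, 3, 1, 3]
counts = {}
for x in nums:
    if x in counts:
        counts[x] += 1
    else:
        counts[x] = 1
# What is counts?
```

Initial: counts = {}, nums = [4, 4, 4, 1, 1, 3, 1, 3]
See 4: counts = {4: 1}
See 4: counts = {4: 2}
See 4: counts = {4: 3}
See 1: counts = {4: 3, 1: 1}
See 1: counts = {4: 3, 1: 2}
See 3: counts = {4: 3, 1: 2, 3: 1}
See 1: counts = {4: 3, 1: 3, 3: 1}
See 3: counts = {4: 3, 1: 3, 3: 2}

{4: 3, 1: 3, 3: 2}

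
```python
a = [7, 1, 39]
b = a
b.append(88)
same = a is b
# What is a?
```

After line 1: a = [7, 1, 39]
After line 2 (b = a is an alias, same object): a = [7, 1, 39], b = [7, 1, 39]
After line 3 (b.append mutates the shared list): a = [7, 1, 39, 88], b = [7, 1, 39, 88]
After line 4 (same = a is b; same object -> True): same = True

[7, 1, 39, 88]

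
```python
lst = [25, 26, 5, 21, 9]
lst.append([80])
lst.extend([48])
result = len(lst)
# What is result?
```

After line 1: lst = [25, 26, 5, 21, 9]
After line 2 (append adds [80] as single element): lst = [25, 26, 5, 21, 9, [80]]
After line 3 (extend unpacks [48], adds 48): lst = [25, 26, 5, 21, 9, [80], 48]
After line 4: result = len(lst) = 7

7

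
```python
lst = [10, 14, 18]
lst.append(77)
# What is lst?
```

[10, 14, 18, 77]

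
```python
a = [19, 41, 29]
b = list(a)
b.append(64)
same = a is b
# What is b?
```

After line 1: a = [19, 41, 29]
After line 2 (b = list(a) is a shallow copy, new object): a = [19, 41, 29], b = [19, 41, 29]
After line 3 (append only mutates b): a = [19, 41, 29], b = [19, 41, 29, 64]
After line 4 (same = a is b; different objects -> False): same = False

[19, 41, 29, 64]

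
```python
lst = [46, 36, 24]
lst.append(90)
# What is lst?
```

[46, 36, 24, 90]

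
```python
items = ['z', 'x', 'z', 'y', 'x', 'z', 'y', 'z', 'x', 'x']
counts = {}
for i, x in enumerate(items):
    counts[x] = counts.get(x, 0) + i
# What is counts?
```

Initial: counts = {}, items = ['z', 'x', 'z', 'y', 'x', 'z', 'y', 'z', 'x', 'x']
i=0, x='z': counts = {'z': 0}
i=1, x='x': counts = {'z': 0, 'x': 1}
i=2, x='z': counts = {'z': 2, 'x': 1}
i=3, x='y': counts = {'z': 2, 'x': 1, 'y': 3}
i=4, x='x': counts = {'z': 2, 'x': 5, 'y': 3}
i=5, x='z': counts = {'z': 7, 'x': 5, 'y': 3}
i=6, x='y': counts = {'z': 7, 'x': 5, 'y': 9}
i=7, x='z': counts = {'z': 14, 'x': 5, 'y': 9}
i=8, x='x': counts = {'z': 14, 'x': 13, 'y': 9}
i=9, x='x': counts = {'z': 14, 'x': 22, 'y': 9}

{'z': 14, 'x': 22, 'y': 9}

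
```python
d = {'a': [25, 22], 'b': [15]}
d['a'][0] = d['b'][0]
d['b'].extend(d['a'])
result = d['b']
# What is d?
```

After line 1: d = {'a': [25, 22], 'b': [15]}
After line 2 (a[0] = b[0] = 15): d = {'a': [15, 22], 'b': [15]}
After line 3 (b.extend(a) appends [15, 22]): d = {'a': [15, 22], 'b': [15, 15, 22]}
After line 4: result = d['b'] = [15, 15, 22]

{'a': [15, 22], 'b': [15, 15, 22]}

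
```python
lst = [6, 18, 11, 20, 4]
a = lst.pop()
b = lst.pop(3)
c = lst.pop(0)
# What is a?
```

After line 1: lst = [6, 18, 11, 20, 4]
After line 2 (pop() -> a = 4): lst = [6, 18, 11, 20]
After line 3 (pop(3) -> b = 20): lst = [6, 18, 11]
After line 4 (pop(0) -> c = 6): lst = [18, 11]

4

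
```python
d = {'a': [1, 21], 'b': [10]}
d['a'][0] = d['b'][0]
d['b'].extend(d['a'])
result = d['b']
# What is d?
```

After line 1: d = {'a': [1, 21], 'b': [10]}
After line 2 (a[0] = b[0] = 10): d = {'a': [10, 21], 'b': [10]}
After line 3 (b.extend(a) appends [10, 21]): d = {'a': [10, 21], 'b': [10, 10, 21]}
After line 4: result = d['b'] = [10, 10, 21]

{'a': [10, 21], 'b': [10, 10, 21]}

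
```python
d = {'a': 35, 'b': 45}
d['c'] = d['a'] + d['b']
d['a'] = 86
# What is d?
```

After line 1: d = {'a': 35, 'b': 45}
After line 2 (d['c'] = 35 + 45): d = {'a': 35, 'b': 45, 'c': 80}
After line 3: d = {'a': 86, 'b': 45, 'c': 80}

{'a': 86, 'b': 45, 'c': 80}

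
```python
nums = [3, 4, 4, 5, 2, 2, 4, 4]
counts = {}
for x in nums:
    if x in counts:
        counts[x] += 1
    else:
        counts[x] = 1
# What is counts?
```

Initial: counts = {}, nums = [3, 4, 4, 5, 2, 2, 4, 4]
See 3: counts = {3: 1}
See 4: counts = {3: 1, 4: 1}
See 4: counts = {3: 1, 4: 2}
See 5: counts = {3: 1, 4: 2, 5: 1}
See 2: counts = {3: 1, 4: 2, 5: 1, 2: 1}
See 2: counts = {3: 1, 4: 2, 5: 1, 2: 2}
See 4: counts = {3: 1, 4: 3, 5: 1, 2: 2}
See 4: counts = {3: 1, 4: 4, 5: 1, 2: 2}

{3: 1, 4: 4, 5: 1, 2: 2}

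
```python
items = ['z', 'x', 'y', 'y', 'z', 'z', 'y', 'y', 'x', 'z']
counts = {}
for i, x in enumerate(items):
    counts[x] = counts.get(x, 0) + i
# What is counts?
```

Initial: counts = {}, items = ['z', 'x', 'y', 'y', 'z', 'z', 'y', 'y', 'x', 'z']
i=0, x='z': counts = {'z': 0}
i=1, x='x': counts = {'z': 0, 'x': 1}
i=2, x='y': counts = {'z': 0, 'x': 1, 'y': 2}
i=3, x='y': counts = {'z': 0, 'x': 1, 'y': 5}
i=4, x='z': counts = {'z': 4, 'x': 1, 'y': 5}
i=5, x='z': counts = {'z': 9, 'x': 1, 'y': 5}
i=6, x='y': counts = {'z': 9, 'x': 1, 'y': 11}
i=7, x='y': counts = {'z': 9, 'x': 1, 'y': 18}
i=8, x='x': counts = {'z': 9, 'x': 9, 'y': 18}
i=9, x='z': counts = {'z': 18, 'x': 9, 'y': 18}

{'z': 18, 'x': 9, 'y': 18}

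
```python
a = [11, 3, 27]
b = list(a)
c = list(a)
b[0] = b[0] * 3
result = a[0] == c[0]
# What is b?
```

After line 1: a = [11, 3, 27]
After line 2 (b = list(a), copy): a = [11, 3, 27], b = [11, 3, 27]
After line 3 (c = list(a) is a copy, new object): c = [11, 3, 27]
After line 4 (b[0] = 11 * 3 = 33; only b mutates (copy)): a = [11, 3, 27], b = [33, 3, 27], c = [11, 3, 27]
After line 5 (a[0] = 11, c[0] = 11; result = True)

[33, 3, 27]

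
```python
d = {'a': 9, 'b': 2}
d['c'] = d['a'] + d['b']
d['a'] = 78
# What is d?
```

After line 1: d = {'a': 9, 'b': 2}
After line 2 (d['c'] = 9 + 2): d = {'a': 9, 'b': 2, 'c': 11}
After line 3: d = {'a': 78, 'b': 2, 'c': 11}

{'a': 78, 'b': 2, 'c': 11}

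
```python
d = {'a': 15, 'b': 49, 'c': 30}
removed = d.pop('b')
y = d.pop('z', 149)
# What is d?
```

After line 1: d = {'a': 15, 'b': 49, 'c': 30}
After line 2 (pop 'b' returns 49): d = {'a': 15, 'c': 30}, removed = 49
After line 3 (pop 'z' missing, returns default 149): d = {'a': 15, 'c': 30}, y = 149

{'a': 15, 'c': 30}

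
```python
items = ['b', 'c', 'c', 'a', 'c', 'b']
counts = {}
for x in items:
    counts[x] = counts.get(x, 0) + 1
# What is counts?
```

Initial: counts = {}, items = ['b', 'c', 'c', 'a', 'c', 'b']
See 'b': counts = {'b': 1}
See 'c': counts = {'b': 1, 'c': 1}
See 'c': counts = {'b': 1, 'c': 2}
See 'a': counts = {'b': 1, 'c': 2, 'a': 1}
See 'c': counts = {'b': 1, 'c': 3, 'a': 1}
See 'b': counts = {'b': 2, 'c': 3, 'a': 1}

{'b': 2, 'c': 3, 'a': 1}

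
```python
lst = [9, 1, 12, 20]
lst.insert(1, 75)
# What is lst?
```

[9, 75, 1, 12, 20]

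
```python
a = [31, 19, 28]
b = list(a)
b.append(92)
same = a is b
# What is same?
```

After line 1: a = [31, 19, 28]
After line 2 (b = list(a) is a shallow copy, new object): a = [31, 19, 28], b = [31, 19, 28]
After line 3 (append only mutates b): a = [31, 19, 28], b = [31, 19, 28, 92]
After line 4 (same = a is b; different objects -> False): same = False

False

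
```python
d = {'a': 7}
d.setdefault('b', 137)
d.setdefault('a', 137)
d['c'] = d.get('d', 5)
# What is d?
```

After line 1: d = {'a': 7}
After line 2 (setdefault adds 'b'=137): d = {'a': 7, 'b': 137}
After line 3 (setdefault 'a' no-op, already exists): d = {'a': 7, 'b': 137}
After line 4 (get('d', 5) returns default since 'd' not in d): d = {'a': 7, 'b': 137, 'c': 5}

{'a': 7, 'b': 137, 'c': 5}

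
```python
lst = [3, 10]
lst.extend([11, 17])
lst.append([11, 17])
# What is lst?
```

After line 1: lst = [3, 10]
After line 2 (extend unpacks [11, 17]): lst = [3, 10, 11, 17]
After line 3 (append adds [11, 17] as single element): lst = [3, 10, 11, 17, [11, 17]]

[3, 10, 11, 17, [11, 17]]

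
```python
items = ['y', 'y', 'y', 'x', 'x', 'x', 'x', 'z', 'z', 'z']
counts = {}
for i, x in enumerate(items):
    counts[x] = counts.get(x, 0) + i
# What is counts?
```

Initial: counts = {}, items = ['y', 'y', 'y', 'x', 'x', 'x', 'x', 'z', 'z', 'z']
i=0, x='y': counts = {'y': 0}
i=1, x='y': counts = {'y': 1}
i=2, x='y': counts = {'y': 3}
i=3, x='x': counts = {'y': 3, 'x': 3}
i=4, x='x': counts = {'y': 3, 'x': 7}
i=5, x='x': counts = {'y': 3, 'x': 12}
i=6, x='x': counts = {'y': 3, 'x': 18}
i=7, x='z': counts = {'y': 3, 'x': 18, 'z': 7}
i=8, x='z': counts = {'y': 3, 'x': 18, 'z': 15}
i=9, x='z': counts = {'y': 3, 'x': 18, 'z': 24}

{'y': 3, 'x': 18, 'z': 24}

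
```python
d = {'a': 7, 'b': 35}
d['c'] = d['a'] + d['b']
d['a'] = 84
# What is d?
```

After line 1: d = {'a': 7, 'b': 35}
After line 2 (d['c'] = 7 + 35): d = {'a': 7, 'b': 35, 'c': 42}
After line 3: d = {'a': 84, 'b': 35, 'c': 42}

{'a': 84, 'b': 35, 'c': 42}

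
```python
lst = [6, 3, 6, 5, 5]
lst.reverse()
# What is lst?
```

[5, 5, 6, 3, 6]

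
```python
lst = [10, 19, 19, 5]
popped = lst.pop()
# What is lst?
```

[10, 19, 19]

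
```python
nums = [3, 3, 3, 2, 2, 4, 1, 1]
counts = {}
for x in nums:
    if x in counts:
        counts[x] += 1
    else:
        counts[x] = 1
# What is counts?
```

Initial: counts = {}, nums = [3, 3, 3, 2, 2, 4, 1, 1]
See 3: counts = {3: 1}
See 3: counts = {3: 2}
See 3: counts = {3: 3}
See 2: counts = {3: 3, 2: 1}
See 2: counts = {3: 3, 2: 2}
See 4: counts = {3: 3, 2: 2, 4: 1}
See 1: counts = {3: 3, 2: 2, 4: 1, 1: 1}
See 1: counts = {3: 3, 2: 2, 4: 1, 1: 2}

{3: 3, 2: 2, 4: 1, 1: 2}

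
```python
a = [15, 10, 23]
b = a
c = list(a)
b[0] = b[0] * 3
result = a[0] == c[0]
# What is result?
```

After line 1: a = [15, 10, 23]
After line 2 (b = a, alias): a = [15, 10, 23], b = [15, 10, 23]
After line 3 (c = list(a) is a copy, new object): c = [15, 10, 23]
After line 4 (b[0] = 15 * 3 = 45; mutates shared a/b): a = b = [45, 10, 23], c = [15, 10, 23]
After line 5 (a[0] = 45, c[0] = 15; result = False)

False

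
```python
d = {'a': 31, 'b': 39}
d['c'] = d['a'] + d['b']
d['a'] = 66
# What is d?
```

After line 1: d = {'a': 31, 'b': 39}
After line 2 (d['c'] = 31 + 39): d = {'a': 31, 'b': 39, 'c': 70}
After line 3: d = {'a': 66, 'b': 39, 'c': 70}

{'a': 66, 'b': 39, 'c': 70}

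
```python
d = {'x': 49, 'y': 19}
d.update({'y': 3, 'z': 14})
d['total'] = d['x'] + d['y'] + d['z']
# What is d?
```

After line 1: d = {'x': 49, 'y': 19}
After line 2 (y overwritten, z added): d = {'x': 49, 'y': 3, 'z': 14}
After line 3 (total = 49 + 3 + 14 = 66): d = {'x': 49, 'y': 3, 'z': 14, 'total': 66}

{'x': 49, 'y': 3, 'z': 14, 'total': 66}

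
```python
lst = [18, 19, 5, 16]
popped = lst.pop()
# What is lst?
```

[18, 19, 5]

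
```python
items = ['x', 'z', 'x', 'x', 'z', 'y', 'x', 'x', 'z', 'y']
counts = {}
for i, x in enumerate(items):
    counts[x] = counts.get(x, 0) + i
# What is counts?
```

Initial: counts = {}, items = ['x', 'z', 'x', 'x', 'z', 'y', 'x', 'x', 'z', 'y']
i=0, x='x': counts = {'x': 0}
i=1, x='z': counts = {'x': 0, 'z': 1}
i=2, x='x': counts = {'x': 2, 'z': 1}
i=3, x='x': counts = {'x': 5, 'z': 1}
i=4, x='z': counts = {'x': 5, 'z': 5}
i=5, x='y': counts = {'x': 5, 'z': 5, 'y': 5}
i=6, x='x': counts = {'x': 11, 'z': 5, 'y': 5}
i=7, x='x': counts = {'x': 18, 'z': 5, 'y': 5}
i=8, x='z': counts = {'x': 18, 'z': 13, 'y': 5}
i=9, x='y': counts = {'x': 18, 'z': 13, 'y': 14}

{'x': 18, 'z': 13, 'y': 14}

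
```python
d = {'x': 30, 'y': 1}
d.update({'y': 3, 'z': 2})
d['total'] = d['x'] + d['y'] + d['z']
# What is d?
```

After line 1: d = {'x': 30, 'y': 1}
After line 2 (y overwritten, z added): d = {'x': 30, 'y': 3, 'z': 2}
After line 3 (total = 30 + 3 + 2 = 35): d = {'x': 30, 'y': 3, 'z': 2, 'total': 35}

{'x': 30, 'y': 3, 'z': 2, 'total': 35}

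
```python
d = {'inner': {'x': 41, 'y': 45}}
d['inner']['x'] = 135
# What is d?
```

After line 1: d = {'inner': {'x': 41, 'y': 45}}
After line 2 (inner x overwritten): d = {'inner': {'x': 135, 'y': 45}}

{'inner': {'x': 135, 'y': 45}}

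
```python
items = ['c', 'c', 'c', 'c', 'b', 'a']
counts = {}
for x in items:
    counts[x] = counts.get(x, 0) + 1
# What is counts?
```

Initial: counts = {}, items = ['c', 'c', 'c', 'c', 'b', 'a']
See 'c': counts = {'c': 1}
See 'c': counts = {'c': 2}
See 'c': counts = {'c': 3}
See 'c': counts = {'c': 4}
See 'b': counts = {'c': 4, 'b': 1}
See 'a': counts = {'c': 4, 'b': 1, 'a': 1}

{'c': 4, 'b': 1, 'a': 1}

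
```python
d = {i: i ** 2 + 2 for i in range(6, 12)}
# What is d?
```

{6: 38, 7: 51, 8: 66, 9: 83, 10: 102, 11: 123}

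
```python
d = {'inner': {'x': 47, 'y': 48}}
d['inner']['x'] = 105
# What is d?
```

After line 1: d = {'inner': {'x': 47, 'y': 48}}
After line 2 (inner x overwritten): d = {'inner': {'x': 105, 'y': 48}}

{'inner': {'x': 105, 'y': 48}}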